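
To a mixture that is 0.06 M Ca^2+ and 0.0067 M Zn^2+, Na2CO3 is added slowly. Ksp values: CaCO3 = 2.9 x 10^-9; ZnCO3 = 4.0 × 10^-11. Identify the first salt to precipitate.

ZnCO3

Each salt begins to precipitate when Q = Ksp, i.e. when [CO3^2-] reaches its threshold.
For CaCO3: 2.9 x 10^-9 = 0.06 × [CO3^2-]  ⇒  [CO3^2-] = 4.8 × 10^-8 M.
For ZnCO3: 4.0 × 10^-11 = 0.0067 × [CO3^2-]  ⇒  [CO3^2-] = 6.0 × 10^-9 M.
The salt with the lower threshold [CO3^2-] precipitates first: ZnCO3.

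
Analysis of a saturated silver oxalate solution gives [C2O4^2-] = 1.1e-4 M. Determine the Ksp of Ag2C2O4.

Ksp = 5.3e-12

Ag2C2O4(s) <=> 2 Ag^+ + C2O4^2-
Stoichiometry gives [Ag^+] = (2/1)[C2O4^2-] = 2.20 x 10^-4 M.
Ksp = [Ag^+]^2[C2O4^2-]
Ksp = (2.20 × 10^-4)^2 × 1.1 × 10^-4 = 5.3 × 10^-12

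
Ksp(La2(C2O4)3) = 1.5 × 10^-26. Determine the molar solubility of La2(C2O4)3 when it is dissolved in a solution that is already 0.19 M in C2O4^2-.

La2(C2O4)3(s) <=> 2 La^3+ + 3 C2O4^2-
Ksp = [La^3+]^2[C2O4^2-]^3
Let s be the molar solubility in this solution. [La^3+] = 2s, [C2O4^2-] = 0.19 + 3s ≈ 0.19 (since the C2O4^2- already present dominates).
Ksp ≈ (2s)^2 × (0.19)^3
s = 7.4 × 10^-13 M
Check: 3s = 2.2 × 10^-12 ≪ 0.19, so the approximation is valid.

7.4 × 10^-13 M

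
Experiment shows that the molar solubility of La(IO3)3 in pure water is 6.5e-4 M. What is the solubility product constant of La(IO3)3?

La(IO3)3(s) ⇌ La^3+(aq) + 3 IO3^-(aq)
If s mol/L of La(IO3)3 dissolves, [La^3+] = s and [IO3^-] = 3s.
Ksp = [La^3+][IO3^-]^3
Substituting: Ksp = s(3s)^3 = 27s^4
Ksp = 27 × (6.5 × 10^-4)^4 = 4.8 x 10^-12

4.8e-12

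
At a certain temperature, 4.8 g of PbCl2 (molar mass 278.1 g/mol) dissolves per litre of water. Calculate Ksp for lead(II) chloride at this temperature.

Molar solubility s = (4.8 g/L) / (278.1 g/mol) = 1.73 × 10^-2 M.
PbCl2(s) ⇌ Pb^2+ + 2 Cl^-
With molar solubility s: [Pb^2+] = s, [Cl^-] = 2s.
Ksp = [Pb^2+][Cl^-]^2
Ksp = s(2s)^2 = 4s^3
Ksp = 4 × (1.73 × 10^-2)^3 = 2.1 x 10^-5

Ksp = 2.1 × 10^-5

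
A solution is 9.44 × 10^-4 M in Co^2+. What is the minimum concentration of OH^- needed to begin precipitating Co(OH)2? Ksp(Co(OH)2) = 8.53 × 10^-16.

Co(OH)2(s) <=> Co^2+ + 2 OH^-
Ksp = [Co^2+][OH^-]^2
Precipitation begins when Q = Ksp. With [Co^2+] = 9.44 × 10^-4 M:
8.53 × 10^-16 = (9.44 × 10^-4) × [OH^-]^2
[OH^-] = (8.53 × 10^-16 / 9.44 × 10^-4)^(1/2) = 9.51 x 10^-7 M

[OH^-] = 9.51 x 10^-7 M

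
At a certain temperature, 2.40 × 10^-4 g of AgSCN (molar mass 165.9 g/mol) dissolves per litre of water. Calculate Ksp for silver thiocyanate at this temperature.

Molar solubility s = (2.40 x 10^-4 g/L) / (165.9 g/mol) = 1.447 × 10^-6 M.
AgSCN(s) ⇌ Ag^+(aq) + SCN^-(aq)
If s mol/L of AgSCN dissolves, [Ag^+] = s and [SCN^-] = s.
Ksp = [Ag^+][SCN^-]
Ksp = (s)(s) = s^2
Ksp = (1.447 x 10^-6)^2 = 2.09 × 10^-12

Ksp ≈ 2.09e-12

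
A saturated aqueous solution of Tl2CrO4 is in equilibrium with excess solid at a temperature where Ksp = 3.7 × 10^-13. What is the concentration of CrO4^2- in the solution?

Tl2CrO4(s) ⇌ 2 Tl^+ + CrO4^2-
Ksp = [Tl^+]^2[CrO4^2-]
With molar solubility s: [Tl^+] = 2s, [CrO4^2-] = s.
Ksp = (2s)^2s = 4s^3
s = (3.7 × 10^-13 / 4)^(1/3) = 4.52 × 10^-5 M
[CrO4^2-] = s = 4.5 × 10^-5 M

[CrO4^2-] = 4.5e-5 M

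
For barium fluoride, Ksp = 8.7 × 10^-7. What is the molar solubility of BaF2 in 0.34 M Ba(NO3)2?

s ≈ 8.0 × 10^-4 M

BaF2(s) ⇌ Ba^2+ + 2 F^-
Ksp = [Ba^2+][F^-]^2
Let s be the molar solubility in this solution. [Ba^2+] = 0.34 + s ≈ 0.34, [F^-] = 2s (since Ba^2+ from Ba(NO3)2 dominates).
Ksp ≈ 0.34 × (2s)^2
s = 8.0 × 10^-4 M
Check: s = 8.0 × 10^-4 ≪ 0.34, so the approximation is valid.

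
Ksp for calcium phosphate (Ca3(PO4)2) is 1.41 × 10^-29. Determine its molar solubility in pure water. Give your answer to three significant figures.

s = 6.66e-7 M

Ca3(PO4)2(s) <=> 3 Ca^2+(aq) + 2 PO4^3-(aq)
Ksp = [Ca^2+]^3[PO4^3-]^2
For each mole of Ca3(PO4)2 that dissolves: [Ca^2+] = 3s, [PO4^3-] = 2s.
Substituting: Ksp = (3s)^3(2s)^2 = 108s^5
Solving, s = (1.41 × 10^-29/108)^(1/5) = 6.66 x 10^-7 M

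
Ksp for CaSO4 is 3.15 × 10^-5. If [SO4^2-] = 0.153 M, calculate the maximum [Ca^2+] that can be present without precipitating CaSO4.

[Ca^2+] ≈ 2.06e-4 M

CaSO4(s) ⇌ Ca^2+(aq) + SO4^2-(aq)
Ksp = [Ca^2+][SO4^2-]
Precipitation begins when Q = Ksp. With [SO4^2-] = 0.153 M:
3.15 × 10^-5 = (0.153) × [Ca^2+]
[Ca^2+] = (3.15 × 10^-5 / 1.53 x 10^-1) = 2.06 x 10^-4 M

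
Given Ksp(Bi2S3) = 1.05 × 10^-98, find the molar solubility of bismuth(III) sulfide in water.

Bi2S3(s) <=> 2 Bi^3+(aq) + 3 S^2-(aq)
Ksp = [Bi^3+]^2[S^2-]^3
Let s = molar solubility. Then [Bi^3+] = 2s and [S^2-] = 3s.
Substituting: Ksp = (2s)^2(3s)^3 = 108s^5
s^5 = 1.05 × 10^-98 / 108, so s = 9.94 × 10^-21 M

9.94 x 10^-21 M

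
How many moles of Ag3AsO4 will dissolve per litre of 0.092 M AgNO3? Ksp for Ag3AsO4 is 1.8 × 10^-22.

Ag3AsO4(s) ⇌ 3 Ag^+(aq) + AsO4^3-(aq)
Ksp = [Ag^+]^3[AsO4^3-]
If s mol/L dissolves here, [Ag^+] = 0.092 + 3s ≈ 0.092, [AsO4^3-] = s (Ksp is small, so little additional dissolves).
Ksp ≈ (0.092)^3 × s
s = 2.3 × 10^-19 M
Check: 3s = 6.9 x 10^-19 ≪ 0.092, so the approximation is valid.

2.3 x 10^-19 M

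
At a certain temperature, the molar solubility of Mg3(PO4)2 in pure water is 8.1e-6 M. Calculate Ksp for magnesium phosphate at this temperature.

Mg3(PO4)2(s) ⇌ 3 Mg^2+(aq) + 2 PO4^3-(aq)
If s mol/L of Mg3(PO4)2 dissolves, [Mg^2+] = 3s and [PO4^3-] = 2s.
Ksp = [Mg^2+]^3[PO4^3-]^2
Ksp = (3s)^3(2s)^2 = 108s^5
With s = 8.1 x 10^-6: Ksp = 3.8 × 10^-24

3.8e-24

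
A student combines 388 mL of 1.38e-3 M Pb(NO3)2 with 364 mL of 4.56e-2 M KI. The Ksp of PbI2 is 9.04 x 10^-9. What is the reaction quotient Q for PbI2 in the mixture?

3.47 × 10^-7

Total volume = 388 + 364 = 752 mL.
[Pb^2+] = 1.38 × 10^-3 × (388/752) = 7.120 × 10^-4 M
[I^-] = 4.56 × 10^-2 × (364/752) = 2.207 × 10^-2 M
PbI2(s) <=> Pb^2+ + 2 I^-, so Q = [Pb^2+][I^-]^2
Q = (7.120 x 10^-4)(2.207 × 10^-2)^2 = 3.47 × 10^-7
Q > Ksp, so PbI2 will precipitate.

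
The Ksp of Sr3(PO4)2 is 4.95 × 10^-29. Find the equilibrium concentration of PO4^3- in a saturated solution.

1.71e-6 M

Sr3(PO4)2(s) <=> 3 Sr^2+(aq) + 2 PO4^3-(aq)
Ksp = [Sr^2+]^3[PO4^3-]^2
For each mole of Sr3(PO4)2 that dissolves: [Sr^2+] = 3s, [PO4^3-] = 2s.
Substituting: Ksp = (3s)^3(2s)^2 = 108s^5
s = (4.95 × 10^-29 / 108)^(1/5) = 8.555 × 10^-7 M
[PO4^3-] = 2s = 1.71 × 10^-6 M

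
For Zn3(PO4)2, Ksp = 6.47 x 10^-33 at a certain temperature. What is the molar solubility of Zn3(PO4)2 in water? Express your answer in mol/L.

Zn3(PO4)2(s) ⇌ 3 Zn^2+ + 2 PO4^3-
Ksp = [Zn^2+]^3[PO4^3-]^2
With molar solubility s: [Zn^2+] = 3s, [PO4^3-] = 2s.
Substituting: Ksp = (3s)^3(2s)^2 = 108s^5
s^5 = 6.47 x 10^-33 / 108, so s = 1.43 × 10^-7 M

1.43e-7 M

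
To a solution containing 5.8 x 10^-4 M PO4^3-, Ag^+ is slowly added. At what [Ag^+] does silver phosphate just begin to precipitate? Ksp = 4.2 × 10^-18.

Ag3PO4(s) <=> 3 Ag^+(aq) + PO4^3-(aq)
Ksp = [Ag^+]^3[PO4^3-]
Precipitation begins when Q = Ksp. With [PO4^3-] = 5.8 x 10^-4 M:
4.2 × 10^-18 = (5.8 x 10^-4) × [Ag^+]^3
[Ag^+] = (4.2 × 10^-18 / 5.8 × 10^-4)^(1/3) = 1.9 × 10^-5 M

[Ag^+] ≈ 1.9 × 10^-5 M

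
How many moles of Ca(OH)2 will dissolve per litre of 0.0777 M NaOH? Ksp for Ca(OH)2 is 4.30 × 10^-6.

s ≈ 7.12 × 10^-4 M

Ca(OH)2(s) ⇌ Ca^2+ + 2 OH^-
Ksp = [Ca^2+][OH^-]^2
Let s = moles of Ca(OH)2 that dissolve per litre. [Ca^2+] = s, [OH^-] = 0.0777 + 2s ≈ 0.0777 (common-ion effect: OH^- is already 0.0777 M).
Ksp ≈ s × (0.0777)^2
s = 7.12 x 10^-4 M
Check: 2s = 1.4 × 10^-3 ≪ 0.0777, so the approximation is valid.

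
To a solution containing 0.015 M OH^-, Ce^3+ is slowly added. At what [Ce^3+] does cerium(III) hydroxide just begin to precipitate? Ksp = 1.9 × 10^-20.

[Ce^3+] ≈ 5.6e-15 M

Ce(OH)3(s) <=> Ce^3+ + 3 OH^-
Ksp = [Ce^3+][OH^-]^3
Precipitation begins when Q = Ksp. With [OH^-] = 0.015 M:
1.9 × 10^-20 = (0.015)^3 × [Ce^3+]
[Ce^3+] = (1.9 × 10^-20 / 3.38 × 10^-6) = 5.6 × 10^-15 M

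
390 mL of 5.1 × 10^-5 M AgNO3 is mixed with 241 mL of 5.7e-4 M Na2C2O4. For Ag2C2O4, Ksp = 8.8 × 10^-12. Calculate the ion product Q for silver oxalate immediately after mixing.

Total volume = 390 + 241 = 631 mL.
[Ag^+] = 5.1 × 10^-5 × (390/631) = 3.15 x 10^-5 M
[C2O4^2-] = 5.7 × 10^-4 × (241/631) = 2.18 × 10^-4 M
Ag2C2O4(s) ⇌ 2 Ag^+ + C2O4^2-, so Q = [Ag^+]^2[C2O4^2-]
Q = (3.15 x 10^-5)^2(2.18 x 10^-4) = 2.2 × 10^-13
Q < Ksp, so no precipitate of Ag2C2O4 forms.

Q = 2.2 × 10^-13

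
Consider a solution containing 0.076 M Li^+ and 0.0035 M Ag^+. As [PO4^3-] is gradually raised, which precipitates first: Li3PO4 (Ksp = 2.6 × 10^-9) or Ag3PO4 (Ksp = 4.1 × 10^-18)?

Ag3PO4

Each salt begins to precipitate when Q = Ksp, i.e. when [PO4^3-] reaches its threshold.
For Li3PO4: 2.6 × 10^-9 = (0.076)^3 × [PO4^3-]  ⇒  [PO4^3-] = 5.9 × 10^-6 M.
For Ag3PO4: 4.1 × 10^-18 = (0.0035)^3 × [PO4^3-]  ⇒  [PO4^3-] = 9.6 × 10^-11 M.
The salt with the lower threshold [PO4^3-] precipitates first: Ag3PO4.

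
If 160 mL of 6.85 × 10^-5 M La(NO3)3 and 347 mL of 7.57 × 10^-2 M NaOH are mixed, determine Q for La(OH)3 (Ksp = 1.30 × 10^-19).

Q ≈ 3.01 x 10^-9

Total volume = 160 + 347 = 507 mL.
[La^3+] = 6.85 x 10^-5 × (160/507) = 2.162 x 10^-5 M
[OH^-] = 7.57 × 10^-2 × (347/507) = 5.181 × 10^-2 M
La(OH)3(s) <=> La^3+ + 3 OH^-, so Q = [La^3+][OH^-]^3
Q = (2.162 x 10^-5)(5.181 x 10^-2)^3 = 3.01 x 10^-9
Q > Ksp, so La(OH)3 will precipitate.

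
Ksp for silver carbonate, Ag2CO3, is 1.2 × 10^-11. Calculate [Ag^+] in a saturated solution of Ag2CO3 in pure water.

[Ag^+] = 2.9e-4 M

Ag2CO3(s) <=> 2 Ag^+ + CO3^2-
Ksp = [Ag^+]^2[CO3^2-]
For each mole of Ag2CO3 that dissolves: [Ag^+] = 2s, [CO3^2-] = s.
Ksp = (2s)^2s = 4s^3
Solving, s = (1.2 × 10^-11/4)^(1/3) = 1.44 x 10^-4 M
[Ag^+] = 2s = 2.9 × 10^-4 M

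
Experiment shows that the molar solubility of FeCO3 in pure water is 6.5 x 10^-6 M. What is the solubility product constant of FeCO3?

Ksp ≈ 4.2 × 10^-11

FeCO3(s) ⇌ Fe^2+ + CO3^2-
If s mol/L of FeCO3 dissolves, [Fe^2+] = s and [CO3^2-] = s.
Ksp = [Fe^2+][CO3^2-]
Ksp = s^2
With s = 6.5 × 10^-6: Ksp = 4.2 × 10^-11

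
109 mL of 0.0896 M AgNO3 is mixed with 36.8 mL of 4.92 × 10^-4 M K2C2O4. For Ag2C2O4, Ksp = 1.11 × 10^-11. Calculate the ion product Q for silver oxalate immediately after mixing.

Total volume = 109 + 36.8 = 145.8 mL.
[Ag^+] = 8.96 × 10^-2 × (109/145.8) = 6.698 x 10^-2 M
[C2O4^2-] = 4.92 × 10^-4 × (36.8/145.8) = 1.242 x 10^-4 M
Ag2C2O4(s) ⇌ 2 Ag^+(aq) + C2O4^2-(aq), so Q = [Ag^+]^2[C2O4^2-]
Q = (6.698 x 10^-2)^2(1.242 x 10^-4) = 5.57 × 10^-7
Q > Ksp, so Ag2C2O4 will precipitate.

Q = 5.57e-7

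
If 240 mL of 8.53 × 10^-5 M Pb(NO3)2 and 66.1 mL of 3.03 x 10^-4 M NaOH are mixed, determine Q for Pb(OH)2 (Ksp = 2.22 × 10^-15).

Q ≈ 2.86 × 10^-13

Total volume = 240 + 66.1 = 306.1 mL.
[Pb^2+] = 8.53 × 10^-5 × (240/306.1) = 6.688 × 10^-5 M
[OH^-] = 3.03 × 10^-4 × (66.1/306.1) = 6.543 × 10^-5 M
Pb(OH)2(s) <=> Pb^2+(aq) + 2 OH^-(aq), so Q = [Pb^2+][OH^-]^2
Q = (6.688 × 10^-5)(6.543 × 10^-5)^2 = 2.86 × 10^-13
Q > Ksp, so Pb(OH)2 will precipitate.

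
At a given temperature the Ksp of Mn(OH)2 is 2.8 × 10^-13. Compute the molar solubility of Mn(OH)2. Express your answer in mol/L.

Mn(OH)2(s) ⇌ Mn^2+(aq) + 2 OH^-(aq)
Ksp = [Mn^2+][OH^-]^2
For each mole of Mn(OH)2 that dissolves: [Mn^2+] = s, [OH^-] = 2s.
So Ksp = s × (2s)^2 = 4s^3
s^3 = 2.8 × 10^-13 / 4, so s = 4.1 × 10^-5 M

s = 4.1 × 10^-5 M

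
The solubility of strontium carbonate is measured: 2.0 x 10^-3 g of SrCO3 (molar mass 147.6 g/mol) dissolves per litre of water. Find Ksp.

Molar solubility s = (2.0 × 10^-3 g/L) / (147.6 g/mol) = 1.36 × 10^-5 M.
SrCO3(s) ⇌ Sr^2+(aq) + CO3^2-(aq)
Let s = molar solubility. Then [Sr^2+] = s and [CO3^2-] = s.
Ksp = [Sr^2+][CO3^2-]
Ksp = s × s = s^2
With s = 1.36 x 10^-5: Ksp = 1.8 x 10^-10

1.8e-10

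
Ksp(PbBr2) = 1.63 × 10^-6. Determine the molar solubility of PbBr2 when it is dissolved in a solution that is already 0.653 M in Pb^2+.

PbBr2(s) ⇌ Pb^2+(aq) + 2 Br^-(aq)
Ksp = [Pb^2+][Br^-]^2
If s mol/L dissolves here, [Pb^2+] = 0.653 + s ≈ 0.653, [Br^-] = 2s (since the Pb^2+ already present dominates).
Ksp ≈ 0.653 × (2s)^2
s = 7.90 × 10^-4 M
Check: s = 7.9 × 10^-4 ≪ 0.653, so the approximation is valid.

s ≈ 7.90 x 10^-4 M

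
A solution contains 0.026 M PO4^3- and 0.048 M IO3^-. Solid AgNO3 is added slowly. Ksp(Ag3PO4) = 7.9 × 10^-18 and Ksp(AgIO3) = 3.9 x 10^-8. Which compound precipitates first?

AgIO3

Each salt begins to precipitate when Q = Ksp, i.e. when [Ag^+] reaches its threshold.
For Ag3PO4: 7.9 × 10^-18 = 0.026 × [Ag^+]^3  ⇒  [Ag^+] = 6.7 × 10^-6 M.
For AgIO3: 3.9 x 10^-8 = 0.048 × [Ag^+]  ⇒  [Ag^+] = 8.1 x 10^-7 M.
The salt with the lower threshold [Ag^+] precipitates first: AgIO3.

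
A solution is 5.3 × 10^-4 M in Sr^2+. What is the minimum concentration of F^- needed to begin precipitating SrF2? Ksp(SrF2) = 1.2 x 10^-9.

SrF2(s) ⇌ Sr^2+ + 2 F^-
Ksp = [Sr^2+][F^-]^2
Precipitation begins when Q = Ksp. With [Sr^2+] = 5.3 × 10^-4 M:
1.2 x 10^-9 = (5.3 × 10^-4) × [F^-]^2
[F^-] = (1.2 x 10^-9 / 5.3 x 10^-4)^(1/2) = 1.5 × 10^-3 M

1.5 × 10^-3 M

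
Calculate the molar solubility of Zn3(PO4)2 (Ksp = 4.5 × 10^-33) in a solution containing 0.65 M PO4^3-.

Zn3(PO4)2(s) <=> 3 Zn^2+ + 2 PO4^3-
Ksp = [Zn^2+]^3[PO4^3-]^2
Let s be the molar solubility in this solution. [Zn^2+] = 3s, [PO4^3-] = 0.65 + 2s ≈ 0.65 (since the PO4^3- already present dominates).
Ksp ≈ (3s)^3 × (0.65)^2
s = 7.3 × 10^-12 M
Check: 2s = 1.5 × 10^-11 ≪ 0.65, so the approximation is valid.

7.3 × 10^-12 M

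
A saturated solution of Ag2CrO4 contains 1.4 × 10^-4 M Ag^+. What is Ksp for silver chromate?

Ksp = 1.4e-12

Ag2CrO4(s) <=> 2 Ag^+ + CrO4^2-
Stoichiometry gives [CrO4^2-] = (1/2)[Ag^+] = 7.00 × 10^-5 M.
Ksp = [Ag^+]^2[CrO4^2-]
Ksp = (1.4 × 10^-4)^2 × 7.00 x 10^-5 = 1.4 × 10^-12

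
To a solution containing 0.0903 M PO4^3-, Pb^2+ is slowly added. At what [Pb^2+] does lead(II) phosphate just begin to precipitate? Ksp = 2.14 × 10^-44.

Pb3(PO4)2(s) <=> 3 Pb^2+ + 2 PO4^3-
Ksp = [Pb^2+]^3[PO4^3-]^2
Precipitation begins when Q = Ksp. With [PO4^3-] = 0.0903 M:
2.14 × 10^-44 = (0.0903)^2 × [Pb^2+]^3
[Pb^2+] = (2.14 × 10^-44 / 8.154 x 10^-3)^(1/3) = 1.38 × 10^-14 M

[Pb^2+] ≈ 1.38e-14 M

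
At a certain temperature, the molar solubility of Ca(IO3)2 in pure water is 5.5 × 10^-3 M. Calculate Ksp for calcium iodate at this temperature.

Ca(IO3)2(s) ⇌ Ca^2+ + 2 IO3^-
If s mol/L of Ca(IO3)2 dissolves, [Ca^2+] = s and [IO3^-] = 2s.
Ksp = [Ca^2+][IO3^-]^2
So Ksp = s × (2s)^2 = 4s^3
Ksp = 4 × (5.5 × 10^-3)^3 = 6.7 × 10^-7

Ksp ≈ 6.7e-7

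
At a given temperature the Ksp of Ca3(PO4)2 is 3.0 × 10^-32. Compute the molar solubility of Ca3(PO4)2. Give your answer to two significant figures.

s = 1.9 × 10^-7 M

Ca3(PO4)2(s) ⇌ 3 Ca^2+ + 2 PO4^3-
Ksp = [Ca^2+]^3[PO4^3-]^2
Let s = molar solubility. Then [Ca^2+] = 3s and [PO4^3-] = 2s.
So Ksp = (3s)^3 × (2s)^2 = 108s^5
s^5 = 3.0 × 10^-32 / 108, so s = 1.9 × 10^-7 M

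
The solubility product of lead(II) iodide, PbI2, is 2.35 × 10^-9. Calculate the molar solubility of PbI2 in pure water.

PbI2(s) ⇌ Pb^2+ + 2 I^-
Ksp = [Pb^2+][I^-]^2
Let s = molar solubility. Then [Pb^2+] = s and [I^-] = 2s.
So Ksp = s × (2s)^2 = 4s^3
s = (2.35 × 10^-9 / 4)^(1/3) = 8.38 × 10^-4 M

s ≈ 8.38 × 10^-4 M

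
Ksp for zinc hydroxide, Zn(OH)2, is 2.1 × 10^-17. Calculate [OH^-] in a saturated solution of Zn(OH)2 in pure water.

Zn(OH)2(s) <=> Zn^2+(aq) + 2 OH^-(aq)
Ksp = [Zn^2+][OH^-]^2
For each mole of Zn(OH)2 that dissolves: [Zn^2+] = s, [OH^-] = 2s.
So Ksp = s × (2s)^2 = 4s^3
s = (2.1 × 10^-17 / 4)^(1/3) = 1.74 × 10^-6 M
[OH^-] = 2s = 3.5 × 10^-6 M

[OH^-] = 3.5e-6 M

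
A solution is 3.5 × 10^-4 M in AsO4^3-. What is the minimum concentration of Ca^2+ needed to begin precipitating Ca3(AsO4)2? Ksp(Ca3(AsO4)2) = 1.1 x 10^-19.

Ca3(AsO4)2(s) <=> 3 Ca^2+(aq) + 2 AsO4^3-(aq)
Ksp = [Ca^2+]^3[AsO4^3-]^2
Precipitation begins when Q = Ksp. With [AsO4^3-] = 3.5 × 10^-4 M:
1.1 x 10^-19 = (3.5 × 10^-4)^2 × [Ca^2+]^3
[Ca^2+] = (1.1 x 10^-19 / 1.23 × 10^-7)^(1/3) = 9.6 x 10^-5 M

9.6 x 10^-5 M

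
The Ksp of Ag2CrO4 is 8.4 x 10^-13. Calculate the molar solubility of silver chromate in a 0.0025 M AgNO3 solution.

Ag2CrO4(s) ⇌ 2 Ag^+(aq) + CrO4^2-(aq)
Ksp = [Ag^+]^2[CrO4^2-]
If s mol/L dissolves here, [Ag^+] = 0.0025 + 2s ≈ 0.0025, [CrO4^2-] = s (since Ag^+ from AgNO3 dominates).
Ksp ≈ (0.0025)^2 × s
s = 1.3 x 10^-7 M
Check: 2s = 2.7 × 10^-7 ≪ 0.0025, so the approximation is valid.

s ≈ 1.3 x 10^-7 M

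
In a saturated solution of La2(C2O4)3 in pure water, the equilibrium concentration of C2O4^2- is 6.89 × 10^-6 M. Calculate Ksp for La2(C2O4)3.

La2(C2O4)3(s) <=> 2 La^3+(aq) + 3 C2O4^2-(aq)
Stoichiometry gives [La^3+] = (2/3)[C2O4^2-] = 4.593 × 10^-6 M.
Ksp = [La^3+]^2[C2O4^2-]^3
Ksp = (4.593 x 10^-6)^2 × (6.89 × 10^-6)^3 = 6.90 × 10^-27

Ksp = 6.90 x 10^-27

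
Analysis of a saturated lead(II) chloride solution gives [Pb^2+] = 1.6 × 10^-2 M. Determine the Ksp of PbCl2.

PbCl2(s) <=> Pb^2+(aq) + 2 Cl^-(aq)
Stoichiometry gives [Cl^-] = (2/1)[Pb^2+] = 3.20 × 10^-2 M.
Ksp = [Pb^2+][Cl^-]^2
Ksp = 1.6 × 10^-2 × (3.20 x 10^-2)^2 = 1.6 × 10^-5

Ksp = 1.6 × 10^-5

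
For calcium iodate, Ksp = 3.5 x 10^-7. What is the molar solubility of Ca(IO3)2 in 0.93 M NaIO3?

Ca(IO3)2(s) ⇌ Ca^2+ + 2 IO3^-
Ksp = [Ca^2+][IO3^-]^2
Let s be the molar solubility in this solution. [Ca^2+] = s, [IO3^-] = 0.93 + 2s ≈ 0.93 (since IO3^- from NaIO3 dominates).
Ksp ≈ s × (0.93)^2
s = 4.0 x 10^-7 M
Check: 2s = 8.1 × 10^-7 ≪ 0.93, so the approximation is valid.

s ≈ 4.0 x 10^-7 M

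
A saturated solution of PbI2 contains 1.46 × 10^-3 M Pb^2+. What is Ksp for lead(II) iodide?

PbI2(s) <=> Pb^2+ + 2 I^-
Stoichiometry gives [I^-] = (2/1)[Pb^2+] = 2.920 × 10^-3 M.
Ksp = [Pb^2+][I^-]^2
Ksp = 1.46 x 10^-3 × (2.920 × 10^-3)^2 = 1.24 x 10^-8

Ksp = 1.24e-8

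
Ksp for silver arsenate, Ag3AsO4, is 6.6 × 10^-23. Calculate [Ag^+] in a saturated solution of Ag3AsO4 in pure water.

Ag3AsO4(s) ⇌ 3 Ag^+(aq) + AsO4^3-(aq)
Ksp = [Ag^+]^3[AsO4^3-]
For each mole of Ag3AsO4 that dissolves: [Ag^+] = 3s, [AsO4^3-] = s.
Substituting: Ksp = (3s)^3s = 27s^4
s = (6.6 × 10^-23 / 27)^(1/4) = 1.25 x 10^-6 M
[Ag^+] = 3s = 3.8 × 10^-6 M

[Ag^+] ≈ 3.8 x 10^-6 M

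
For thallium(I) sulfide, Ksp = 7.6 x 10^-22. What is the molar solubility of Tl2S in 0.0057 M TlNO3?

s ≈ 2.3 x 10^-17 M

Tl2S(s) <=> 2 Tl^+(aq) + S^2-(aq)
Ksp = [Tl^+]^2[S^2-]
Let s = moles of Tl2S that dissolve per litre. [Tl^+] = 0.0057 + 2s ≈ 0.0057, [S^2-] = s (Ksp is small, so little additional dissolves).
Ksp ≈ (0.0057)^2 × s
s = 2.3 x 10^-17 M
Check: 2s = 4.7 × 10^-17 ≪ 0.0057, so the approximation is valid.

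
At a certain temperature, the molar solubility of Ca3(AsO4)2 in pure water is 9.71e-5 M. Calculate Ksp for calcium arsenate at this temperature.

Ksp ≈ 9.32 × 10^-19

Ca3(AsO4)2(s) ⇌ 3 Ca^2+(aq) + 2 AsO4^3-(aq)
For each mole of Ca3(AsO4)2 that dissolves: [Ca^2+] = 3s, [AsO4^3-] = 2s.
Ksp = [Ca^2+]^3[AsO4^3-]^2
Ksp = (3s)^3(2s)^2 = 108s^5
With s = 9.71 × 10^-5: Ksp = 9.32 × 10^-19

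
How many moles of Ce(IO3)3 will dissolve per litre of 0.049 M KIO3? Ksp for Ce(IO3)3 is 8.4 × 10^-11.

7.1e-7 M

Ce(IO3)3(s) ⇌ Ce^3+ + 3 IO3^-
Ksp = [Ce^3+][IO3^-]^3
Let s = moles of Ce(IO3)3 that dissolve per litre. [Ce^3+] = s, [IO3^-] = 0.049 + 3s ≈ 0.049 (Ksp is small, so little additional dissolves).
Ksp ≈ s × (0.049)^3
s = 7.1 x 10^-7 M
Check: 3s = 2.1 x 10^-6 ≪ 0.049, so the approximation is valid.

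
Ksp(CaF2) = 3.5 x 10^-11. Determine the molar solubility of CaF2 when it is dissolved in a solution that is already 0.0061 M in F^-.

CaF2(s) ⇌ Ca^2+ + 2 F^-
Ksp = [Ca^2+][F^-]^2
Let s = moles of CaF2 that dissolve per litre. [Ca^2+] = s, [F^-] = 0.0061 + 2s ≈ 0.0061 (Ksp is small, so little additional dissolves).
Ksp ≈ s × (0.0061)^2
s = 9.4 x 10^-7 M
Check: 2s = 1.9 × 10^-6 ≪ 0.0061, so the approximation is valid.

9.4 x 10^-7 M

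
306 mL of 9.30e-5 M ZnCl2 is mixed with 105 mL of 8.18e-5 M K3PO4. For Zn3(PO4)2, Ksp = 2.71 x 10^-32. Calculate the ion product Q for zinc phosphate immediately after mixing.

1.45e-22

Total volume = 306 + 105 = 411 mL.
[Zn^2+] = 9.30 × 10^-5 × (306/411) = 6.924 × 10^-5 M
[PO4^3-] = 8.18 x 10^-5 × (105/411) = 2.090 × 10^-5 M
Zn3(PO4)2(s) ⇌ 3 Zn^2+ + 2 PO4^3-, so Q = [Zn^2+]^3[PO4^3-]^2
Q = (6.924 x 10^-5)^3(2.090 × 10^-5)^2 = 1.45 x 10^-22
Q > Ksp, so Zn3(PO4)2 will precipitate.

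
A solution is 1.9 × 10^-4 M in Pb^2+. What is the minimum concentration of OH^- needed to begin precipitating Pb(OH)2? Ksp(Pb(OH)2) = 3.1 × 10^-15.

[OH^-] = 4.0 × 10^-6 M

Pb(OH)2(s) <=> Pb^2+(aq) + 2 OH^-(aq)
Ksp = [Pb^2+][OH^-]^2
Precipitation begins when Q = Ksp. With [Pb^2+] = 1.9 × 10^-4 M:
3.1 × 10^-15 = (1.9 × 10^-4) × [OH^-]^2
[OH^-] = (3.1 × 10^-15 / 1.9 × 10^-4)^(1/2) = 4.0 × 10^-6 M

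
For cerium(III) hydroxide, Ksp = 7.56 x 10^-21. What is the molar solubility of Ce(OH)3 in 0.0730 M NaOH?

Ce(OH)3(s) ⇌ Ce^3+ + 3 OH^-
Ksp = [Ce^3+][OH^-]^3
Let s = moles of Ce(OH)3 that dissolve per litre. [Ce^3+] = s, [OH^-] = 0.0730 + 3s ≈ 0.0730 (common-ion effect: OH^- is already 0.0730 M).
Ksp ≈ s × (0.0730)^3
s = 1.94 x 10^-17 M
Check: 3s = 5.8 x 10^-17 ≪ 0.0730, so the approximation is valid.

1.94 × 10^-17 M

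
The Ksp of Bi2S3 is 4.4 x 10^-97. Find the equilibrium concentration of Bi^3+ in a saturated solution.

Bi2S3(s) <=> 2 Bi^3+ + 3 S^2-
Ksp = [Bi^3+]^2[S^2-]^3
Let s = molar solubility. Then [Bi^3+] = 2s and [S^2-] = 3s.
So Ksp = (2s)^2 × (3s)^3 = 108s^5
Solving, s = (4.4 x 10^-97/108)^(1/5) = 2.10 × 10^-20 M
[Bi^3+] = 2s = 4.2 x 10^-20 M

[Bi^3+] ≈ 4.2e-20 M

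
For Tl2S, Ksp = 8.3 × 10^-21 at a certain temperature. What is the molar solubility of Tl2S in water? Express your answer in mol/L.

Tl2S(s) ⇌ 2 Tl^+ + S^2-
Ksp = [Tl^+]^2[S^2-]
For each mole of Tl2S that dissolves: [Tl^+] = 2s, [S^2-] = s.
Ksp = (2s)^2s = 4s^3
Solving, s = (8.3 × 10^-21/4)^(1/3) = 1.3 x 10^-7 M

s ≈ 1.3 × 10^-7 M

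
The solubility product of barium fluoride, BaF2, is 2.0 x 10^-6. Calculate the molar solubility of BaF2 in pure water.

BaF2(s) ⇌ Ba^2+(aq) + 2 F^-(aq)
Ksp = [Ba^2+][F^-]^2
If s mol/L of BaF2 dissolves, [Ba^2+] = s and [F^-] = 2s.
Substituting: Ksp = s(2s)^2 = 4s^3
s^3 = 2.0 x 10^-6 / 4, so s = 7.9 × 10^-3 M

s ≈ 7.9e-3 M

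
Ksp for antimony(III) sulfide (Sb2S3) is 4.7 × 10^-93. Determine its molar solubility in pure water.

Sb2S3(s) ⇌ 2 Sb^3+(aq) + 3 S^2-(aq)
Ksp = [Sb^3+]^2[S^2-]^3
If s mol/L of Sb2S3 dissolves, [Sb^3+] = 2s and [S^2-] = 3s.
Substituting: Ksp = (2s)^2(3s)^3 = 108s^5
s^5 = 4.7 × 10^-93 / 108, so s = 1.3 × 10^-19 M

s = 1.3 × 10^-19 M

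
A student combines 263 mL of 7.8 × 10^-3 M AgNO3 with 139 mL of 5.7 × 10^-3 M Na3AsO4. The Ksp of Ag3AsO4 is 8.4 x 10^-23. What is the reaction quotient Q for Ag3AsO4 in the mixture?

Total volume = 263 + 139 = 402 mL.
[Ag^+] = 7.8 × 10^-3 × (263/402) = 5.10 × 10^-3 M
[AsO4^3-] = 5.7 × 10^-3 × (139/402) = 1.97 × 10^-3 M
Ag3AsO4(s) ⇌ 3 Ag^+(aq) + AsO4^3-(aq), so Q = [Ag^+]^3[AsO4^3-]
Q = (5.10 × 10^-3)^3(1.97 × 10^-3) = 2.6 × 10^-10
Q > Ksp, so Ag3AsO4 will precipitate.

2.6 × 10^-10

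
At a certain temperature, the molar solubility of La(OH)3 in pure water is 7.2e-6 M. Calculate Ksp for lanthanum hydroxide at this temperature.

La(OH)3(s) <=> La^3+ + 3 OH^-
If s mol/L of La(OH)3 dissolves, [La^3+] = s and [OH^-] = 3s.
Ksp = [La^3+][OH^-]^3
Ksp = s(3s)^3 = 27s^4
Ksp = 27 × (7.2 × 10^-6)^4 = 7.3 x 10^-20

Ksp = 7.3e-20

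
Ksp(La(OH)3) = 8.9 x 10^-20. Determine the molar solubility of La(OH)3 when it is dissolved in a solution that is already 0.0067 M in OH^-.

La(OH)3(s) ⇌ La^3+(aq) + 3 OH^-(aq)
Ksp = [La^3+][OH^-]^3
Let s be the molar solubility in this solution. [La^3+] = s, [OH^-] = 0.0067 + 3s ≈ 0.0067 (since the OH^- already present dominates).
Ksp ≈ s × (0.0067)^3
s = 3.0 x 10^-13 M
Check: 3s = 8.9 x 10^-13 ≪ 0.0067, so the approximation is valid.

3.0 x 10^-13 M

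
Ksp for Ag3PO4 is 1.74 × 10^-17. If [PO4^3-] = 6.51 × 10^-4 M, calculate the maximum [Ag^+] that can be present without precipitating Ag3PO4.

2.99 × 10^-5 M

Ag3PO4(s) ⇌ 3 Ag^+(aq) + PO4^3-(aq)
Ksp = [Ag^+]^3[PO4^3-]
Precipitation begins when Q = Ksp. With [PO4^3-] = 6.51 × 10^-4 M:
1.74 × 10^-17 = (6.51 × 10^-4) × [Ag^+]^3
[Ag^+] = (1.74 × 10^-17 / 6.51 × 10^-4)^(1/3) = 2.99 x 10^-5 M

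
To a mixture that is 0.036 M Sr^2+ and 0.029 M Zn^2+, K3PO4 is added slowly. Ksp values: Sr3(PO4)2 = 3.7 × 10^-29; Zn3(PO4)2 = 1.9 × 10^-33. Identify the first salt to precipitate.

Precipitation of each salt starts when its ion product equals its Ksp.
For Sr3(PO4)2: 3.7 × 10^-29 = (0.036)^3 × [PO4^3-]^2  ⇒  [PO4^3-] = 8.9 × 10^-13 M.
For Zn3(PO4)2: 1.9 × 10^-33 = (0.029)^3 × [PO4^3-]^2  ⇒  [PO4^3-] = 8.8 × 10^-15 M.
The salt with the lower threshold [PO4^3-] precipitates first: Zn3(PO4)2.

Zn3(PO4)2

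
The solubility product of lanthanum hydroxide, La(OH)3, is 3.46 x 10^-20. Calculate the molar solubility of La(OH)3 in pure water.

La(OH)3(s) ⇌ La^3+ + 3 OH^-
Ksp = [La^3+][OH^-]^3
For each mole of La(OH)3 that dissolves: [La^3+] = s, [OH^-] = 3s.
So Ksp = s × (3s)^3 = 27s^4
s = (3.46 x 10^-20 / 27)^(1/4) = 5.98 × 10^-6 M

s ≈ 5.98e-6 M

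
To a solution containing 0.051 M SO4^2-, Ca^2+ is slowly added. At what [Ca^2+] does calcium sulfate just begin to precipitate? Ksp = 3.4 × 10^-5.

CaSO4(s) <=> Ca^2+ + SO4^2-
Ksp = [Ca^2+][SO4^2-]
Precipitation begins when Q = Ksp. With [SO4^2-] = 0.051 M:
3.4 × 10^-5 = (0.051) × [Ca^2+]
[Ca^2+] = (3.4 × 10^-5 / 5.1 × 10^-2) = 6.7 × 10^-4 M

6.7 × 10^-4 M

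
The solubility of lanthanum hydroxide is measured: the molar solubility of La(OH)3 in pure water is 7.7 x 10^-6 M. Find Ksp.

La(OH)3(s) ⇌ La^3+(aq) + 3 OH^-(aq)
With molar solubility s: [La^3+] = s, [OH^-] = 3s.
Ksp = [La^3+][OH^-]^3
Ksp = s(3s)^3 = 27s^4
With s = 7.7 × 10^-6: Ksp = 9.5 × 10^-20

Ksp ≈ 9.5 x 10^-20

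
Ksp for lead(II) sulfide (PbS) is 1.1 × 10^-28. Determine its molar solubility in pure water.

s = 1.0 × 10^-14 M

PbS(s) ⇌ Pb^2+ + S^2-
Ksp = [Pb^2+][S^2-]
With molar solubility s: [Pb^2+] = s, [S^2-] = s.
Ksp = s^2
s = (1.1 × 10^-28)^(1/2) = 1.0 x 10^-14 M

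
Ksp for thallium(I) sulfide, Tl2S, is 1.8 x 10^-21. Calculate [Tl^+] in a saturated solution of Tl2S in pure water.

Tl2S(s) ⇌ 2 Tl^+ + S^2-
Ksp = [Tl^+]^2[S^2-]
For each mole of Tl2S that dissolves: [Tl^+] = 2s, [S^2-] = s.
So Ksp = (2s)^2 × s = 4s^3
s^3 = 1.8 x 10^-21 / 4, so s = 7.66 x 10^-8 M
[Tl^+] = 2s = 1.5 × 10^-7 M

[Tl^+] ≈ 1.5 × 10^-7 M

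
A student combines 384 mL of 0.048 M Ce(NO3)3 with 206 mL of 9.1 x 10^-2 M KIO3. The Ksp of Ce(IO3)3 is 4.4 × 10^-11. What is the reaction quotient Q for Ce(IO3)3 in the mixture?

Q = 1.0 × 10^-6

Total volume = 384 + 206 = 590 mL.
[Ce^3+] = 4.8 × 10^-2 × (384/590) = 3.12 × 10^-2 M
[IO3^-] = 9.1 x 10^-2 × (206/590) = 3.18 × 10^-2 M
Ce(IO3)3(s) <=> Ce^3+(aq) + 3 IO3^-(aq), so Q = [Ce^3+][IO3^-]^3
Q = (3.12 × 10^-2)(3.18 × 10^-2)^3 = 1.0 x 10^-6
Q > Ksp, so Ce(IO3)3 will precipitate.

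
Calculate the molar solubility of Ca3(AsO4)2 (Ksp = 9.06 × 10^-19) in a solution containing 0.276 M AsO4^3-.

Ca3(AsO4)2(s) <=> 3 Ca^2+ + 2 AsO4^3-
Ksp = [Ca^2+]^3[AsO4^3-]^2
Let s = moles of Ca3(AsO4)2 that dissolve per litre. [Ca^2+] = 3s, [AsO4^3-] = 0.276 + 2s ≈ 0.276 (common-ion effect: AsO4^3- is already 0.276 M).
Ksp ≈ (3s)^3 × (0.276)^2
s = 7.61 x 10^-7 M
Check: 2s = 1.5 × 10^-6 ≪ 0.276, so the approximation is valid.

s = 7.61 × 10^-7 M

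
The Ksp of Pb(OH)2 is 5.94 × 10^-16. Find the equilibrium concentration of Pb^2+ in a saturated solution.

Pb(OH)2(s) <=> Pb^2+ + 2 OH^-
Ksp = [Pb^2+][OH^-]^2
For each mole of Pb(OH)2 that dissolves: [Pb^2+] = s, [OH^-] = 2s.
Substituting: Ksp = s(2s)^2 = 4s^3
Solving, s = (5.94 × 10^-16/4)^(1/3) = 5.296 x 10^-6 M
[Pb^2+] = s = 5.30 × 10^-6 M

5.30 × 10^-6 M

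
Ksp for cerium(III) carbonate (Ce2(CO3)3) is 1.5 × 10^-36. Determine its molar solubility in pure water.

s ≈ 2.7 × 10^-8 M

Ce2(CO3)3(s) ⇌ 2 Ce^3+(aq) + 3 CO3^2-(aq)
Ksp = [Ce^3+]^2[CO3^2-]^3
Let s = molar solubility. Then [Ce^3+] = 2s and [CO3^2-] = 3s.
So Ksp = (2s)^2 × (3s)^3 = 108s^5
s = (1.5 × 10^-36 / 108)^(1/5) = 2.7 × 10^-8 M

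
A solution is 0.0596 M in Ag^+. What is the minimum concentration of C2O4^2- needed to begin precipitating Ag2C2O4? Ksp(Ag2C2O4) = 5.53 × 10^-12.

Ag2C2O4(s) <=> 2 Ag^+(aq) + C2O4^2-(aq)
Ksp = [Ag^+]^2[C2O4^2-]
Precipitation begins when Q = Ksp. With [Ag^+] = 0.0596 M:
5.53 × 10^-12 = (0.0596)^2 × [C2O4^2-]
[C2O4^2-] = (5.53 × 10^-12 / 3.552 x 10^-3) = 1.56 x 10^-9 M

[C2O4^2-] ≈ 1.56e-9 M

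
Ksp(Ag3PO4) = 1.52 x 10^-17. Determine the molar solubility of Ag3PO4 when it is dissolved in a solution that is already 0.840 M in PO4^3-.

s = 8.75e-7 M

Ag3PO4(s) ⇌ 3 Ag^+(aq) + PO4^3-(aq)
Ksp = [Ag^+]^3[PO4^3-]
Let s = moles of Ag3PO4 that dissolve per litre. [Ag^+] = 3s, [PO4^3-] = 0.840 + s ≈ 0.840 (common-ion effect: PO4^3- is already 0.840 M).
Ksp ≈ (3s)^3 × 0.840
s = 8.75 x 10^-7 M
Check: s = 8.8 × 10^-7 ≪ 0.840, so the approximation is valid.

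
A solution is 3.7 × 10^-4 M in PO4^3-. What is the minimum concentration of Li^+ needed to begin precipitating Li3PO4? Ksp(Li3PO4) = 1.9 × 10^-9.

Li3PO4(s) <=> 3 Li^+(aq) + PO4^3-(aq)
Ksp = [Li^+]^3[PO4^3-]
Precipitation begins when Q = Ksp. With [PO4^3-] = 3.7 × 10^-4 M:
1.9 × 10^-9 = (3.7 × 10^-4) × [Li^+]^3
[Li^+] = (1.9 × 10^-9 / 3.7 × 10^-4)^(1/3) = 1.7 × 10^-2 M

[Li^+] = 1.7e-2 M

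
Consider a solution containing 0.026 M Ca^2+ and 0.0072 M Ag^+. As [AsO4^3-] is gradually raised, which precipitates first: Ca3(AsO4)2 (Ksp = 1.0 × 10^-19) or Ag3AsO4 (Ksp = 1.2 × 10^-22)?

Each salt begins to precipitate when Q = Ksp, i.e. when [AsO4^3-] reaches its threshold.
For Ca3(AsO4)2: 1.0 × 10^-19 = (0.026)^3 × [AsO4^3-]^2  ⇒  [AsO4^3-] = 7.5 x 10^-8 M.
For Ag3AsO4: 1.2 × 10^-22 = (0.0072)^3 × [AsO4^3-]  ⇒  [AsO4^3-] = 3.2 x 10^-16 M.
The salt with the lower threshold [AsO4^3-] precipitates first: Ag3AsO4.

Ag3AsO4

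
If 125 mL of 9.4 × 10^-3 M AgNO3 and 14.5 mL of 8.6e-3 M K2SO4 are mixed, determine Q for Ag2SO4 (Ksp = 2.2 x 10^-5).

Q ≈ 6.3 x 10^-8

Total volume = 125 + 14.5 = 139.5 mL.
[Ag^+] = 9.4 x 10^-3 × (125/139.5) = 8.42 × 10^-3 M
[SO4^2-] = 8.6 x 10^-3 × (14.5/139.5) = 8.94 × 10^-4 M
Ag2SO4(s) <=> 2 Ag^+ + SO4^2-, so Q = [Ag^+]^2[SO4^2-]
Q = (8.42 × 10^-3)^2(8.94 x 10^-4) = 6.3 × 10^-8
Q < Ksp, so no precipitate of Ag2SO4 forms.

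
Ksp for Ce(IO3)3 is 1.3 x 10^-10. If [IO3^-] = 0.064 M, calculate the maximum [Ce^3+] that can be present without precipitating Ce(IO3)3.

[Ce^3+] ≈ 5.0e-7 M

Ce(IO3)3(s) ⇌ Ce^3+(aq) + 3 IO3^-(aq)
Ksp = [Ce^3+][IO3^-]^3
Precipitation begins when Q = Ksp. With [IO3^-] = 0.064 M:
1.3 x 10^-10 = (0.064)^3 × [Ce^3+]
[Ce^3+] = (1.3 x 10^-10 / 2.62 × 10^-4) = 5.0 × 10^-7 M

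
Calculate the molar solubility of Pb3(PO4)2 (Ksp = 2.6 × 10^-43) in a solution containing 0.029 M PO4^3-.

s = 2.3e-14 M

Pb3(PO4)2(s) ⇌ 3 Pb^2+ + 2 PO4^3-
Ksp = [Pb^2+]^3[PO4^3-]^2
Let s = moles of Pb3(PO4)2 that dissolve per litre. [Pb^2+] = 3s, [PO4^3-] = 0.029 + 2s ≈ 0.029 (common-ion effect: PO4^3- is already 0.029 M).
Ksp ≈ (3s)^3 × (0.029)^2
s = 2.3 × 10^-14 M
Check: 2s = 4.5 × 10^-14 ≪ 0.029, so the approximation is valid.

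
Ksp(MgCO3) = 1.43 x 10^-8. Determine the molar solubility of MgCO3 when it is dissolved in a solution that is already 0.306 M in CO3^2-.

MgCO3(s) ⇌ Mg^2+ + CO3^2-
Ksp = [Mg^2+][CO3^2-]
If s mol/L dissolves here, [Mg^2+] = s, [CO3^2-] = 0.306 + s ≈ 0.306 (since the CO3^2- already present dominates).
Ksp ≈ s × 0.306
s = 4.67 × 10^-8 M
Check: s = 4.7 × 10^-8 ≪ 0.306, so the approximation is valid.

s = 4.67 × 10^-8 M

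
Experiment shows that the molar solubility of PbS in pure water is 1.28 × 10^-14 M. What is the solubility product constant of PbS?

PbS(s) ⇌ Pb^2+ + S^2-
With molar solubility s: [Pb^2+] = s, [S^2-] = s.
Ksp = [Pb^2+][S^2-]
Ksp = (s)(s) = s^2
With s = 1.28 × 10^-14: Ksp = 1.64 × 10^-28

1.64 × 10^-28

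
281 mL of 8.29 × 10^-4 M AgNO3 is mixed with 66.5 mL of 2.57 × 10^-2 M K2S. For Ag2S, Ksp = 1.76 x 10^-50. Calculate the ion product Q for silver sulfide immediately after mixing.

Total volume = 281 + 66.5 = 347.5 mL.
[Ag^+] = 8.29 x 10^-4 × (281/347.5) = 6.704 × 10^-4 M
[S^2-] = 2.57 x 10^-2 × (66.5/347.5) = 4.918 × 10^-3 M
Ag2S(s) ⇌ 2 Ag^+ + S^2-, so Q = [Ag^+]^2[S^2-]
Q = (6.704 × 10^-4)^2(4.918 × 10^-3) = 2.21 × 10^-9
Q > Ksp, so Ag2S will precipitate.

2.21e-9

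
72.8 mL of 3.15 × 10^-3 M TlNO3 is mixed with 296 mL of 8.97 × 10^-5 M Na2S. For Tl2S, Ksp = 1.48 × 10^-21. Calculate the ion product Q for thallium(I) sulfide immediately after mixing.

Total volume = 72.8 + 296 = 368.8 mL.
[Tl^+] = 3.15 × 10^-3 × (72.8/368.8) = 6.218 x 10^-4 M
[S^2-] = 8.97 x 10^-5 × (296/368.8) = 7.199 × 10^-5 M
Tl2S(s) <=> 2 Tl^+(aq) + S^2-(aq), so Q = [Tl^+]^2[S^2-]
Q = (6.218 × 10^-4)^2(7.199 × 10^-5) = 2.78 x 10^-11
Q > Ksp, so Tl2S will precipitate.

Q ≈ 2.78e-11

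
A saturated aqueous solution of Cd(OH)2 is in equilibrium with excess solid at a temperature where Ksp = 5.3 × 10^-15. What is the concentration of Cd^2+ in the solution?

Cd(OH)2(s) ⇌ Cd^2+ + 2 OH^-
Ksp = [Cd^2+][OH^-]^2
With molar solubility s: [Cd^2+] = s, [OH^-] = 2s.
Substituting: Ksp = s(2s)^2 = 4s^3
Solving, s = (5.3 × 10^-15/4)^(1/3) = 1.10 x 10^-5 M
[Cd^2+] = s = 1.1 × 10^-5 M

1.1e-5 M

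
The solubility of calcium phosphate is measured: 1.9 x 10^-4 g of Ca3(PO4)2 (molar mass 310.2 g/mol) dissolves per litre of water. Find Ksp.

Molar solubility s = (1.9 × 10^-4 g/L) / (310.2 g/mol) = 6.13 x 10^-7 M.
Ca3(PO4)2(s) ⇌ 3 Ca^2+ + 2 PO4^3-
For each mole of Ca3(PO4)2 that dissolves: [Ca^2+] = 3s, [PO4^3-] = 2s.
Ksp = [Ca^2+]^3[PO4^3-]^2
Substituting: Ksp = (3s)^3(2s)^2 = 108s^5
With s = 6.13 × 10^-7: Ksp = 9.3 × 10^-30

9.3 × 10^-30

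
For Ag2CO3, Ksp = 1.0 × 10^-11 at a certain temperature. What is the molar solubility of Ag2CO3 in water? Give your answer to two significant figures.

Ag2CO3(s) ⇌ 2 Ag^+ + CO3^2-
Ksp = [Ag^+]^2[CO3^2-]
With molar solubility s: [Ag^+] = 2s, [CO3^2-] = s.
Ksp = (2s)^2s = 4s^3
s = (1.0 × 10^-11 / 4)^(1/3) = 1.4 × 10^-4 M

1.4 × 10^-4 M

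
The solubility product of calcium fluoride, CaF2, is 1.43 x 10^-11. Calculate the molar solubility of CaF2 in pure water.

CaF2(s) ⇌ Ca^2+(aq) + 2 F^-(aq)
Ksp = [Ca^2+][F^-]^2
If s mol/L of CaF2 dissolves, [Ca^2+] = s and [F^-] = 2s.
So Ksp = s × (2s)^2 = 4s^3
s^3 = 1.43 x 10^-11 / 4, so s = 1.53 × 10^-4 M

s ≈ 1.53e-4 M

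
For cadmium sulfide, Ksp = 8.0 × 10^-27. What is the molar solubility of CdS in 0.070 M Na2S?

s = 1.1 x 10^-25 M

CdS(s) ⇌ Cd^2+(aq) + S^2-(aq)
Ksp = [Cd^2+][S^2-]
If s mol/L dissolves here, [Cd^2+] = s, [S^2-] = 0.070 + s ≈ 0.070 (since S^2- from Na2S dominates).
Ksp ≈ s × 0.070
s = 1.1 × 10^-25 M
Check: s = 1.1 x 10^-25 ≪ 0.070, so the approximation is valid.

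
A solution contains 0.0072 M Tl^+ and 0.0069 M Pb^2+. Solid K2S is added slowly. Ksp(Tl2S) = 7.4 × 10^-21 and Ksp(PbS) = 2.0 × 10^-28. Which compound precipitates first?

Each salt begins to precipitate when Q = Ksp, i.e. when [S^2-] reaches its threshold.
For Tl2S: 7.4 × 10^-21 = (0.0072)^2 × [S^2-]  ⇒  [S^2-] = 1.4 x 10^-16 M.
For PbS: 2.0 × 10^-28 = 0.0069 × [S^2-]  ⇒  [S^2-] = 2.9 × 10^-26 M.
The salt with the lower threshold [S^2-] precipitates first: PbS.

PbS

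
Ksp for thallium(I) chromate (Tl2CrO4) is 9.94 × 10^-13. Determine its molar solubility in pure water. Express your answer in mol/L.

Tl2CrO4(s) <=> 2 Tl^+(aq) + CrO4^2-(aq)
Ksp = [Tl^+]^2[CrO4^2-]
Let s = molar solubility. Then [Tl^+] = 2s and [CrO4^2-] = s.
Substituting: Ksp = (2s)^2s = 4s^3
s^3 = 9.94 × 10^-13 / 4, so s = 6.29 × 10^-5 M

s = 6.29 x 10^-5 M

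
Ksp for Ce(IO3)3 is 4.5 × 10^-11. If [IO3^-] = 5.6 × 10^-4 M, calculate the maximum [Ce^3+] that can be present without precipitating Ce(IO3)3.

Ce(IO3)3(s) ⇌ Ce^3+ + 3 IO3^-
Ksp = [Ce^3+][IO3^-]^3
Precipitation begins when Q = Ksp. With [IO3^-] = 5.6 × 10^-4 M:
4.5 × 10^-11 = (5.6 × 10^-4)^3 × [Ce^3+]
[Ce^3+] = (4.5 × 10^-11 / 1.76 × 10^-10) = 2.6 × 10^-1 M

[Ce^3+] = 2.6 x 10^-1 M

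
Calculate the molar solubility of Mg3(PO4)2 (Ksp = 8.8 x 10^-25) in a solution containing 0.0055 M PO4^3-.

Mg3(PO4)2(s) ⇌ 3 Mg^2+(aq) + 2 PO4^3-(aq)
Ksp = [Mg^2+]^3[PO4^3-]^2
Let s be the molar solubility in this solution. [Mg^2+] = 3s, [PO4^3-] = 0.0055 + 2s ≈ 0.0055 (since the PO4^3- already present dominates).
Ksp ≈ (3s)^3 × (0.0055)^2
s = 1.0 × 10^-7 M
Check: 2s = 2.1 × 10^-7 ≪ 0.0055, so the approximation is valid.

s = 1.0 × 10^-7 M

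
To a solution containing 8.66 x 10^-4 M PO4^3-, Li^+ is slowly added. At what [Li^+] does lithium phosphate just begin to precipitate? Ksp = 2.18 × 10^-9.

Li3PO4(s) ⇌ 3 Li^+ + PO4^3-
Ksp = [Li^+]^3[PO4^3-]
Precipitation begins when Q = Ksp. With [PO4^3-] = 8.66 x 10^-4 M:
2.18 × 10^-9 = (8.66 x 10^-4) × [Li^+]^3
[Li^+] = (2.18 × 10^-9 / 8.66 × 10^-4)^(1/3) = 1.36 x 10^-2 M

1.36 × 10^-2 M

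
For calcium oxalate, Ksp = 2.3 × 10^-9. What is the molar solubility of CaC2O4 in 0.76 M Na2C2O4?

CaC2O4(s) <=> Ca^2+ + C2O4^2-
Ksp = [Ca^2+][C2O4^2-]
Let s be the molar solubility in this solution. [Ca^2+] = s, [C2O4^2-] = 0.76 + s ≈ 0.76 (common-ion effect: C2O4^2- is already 0.76 M).
Ksp ≈ s × 0.76
s = 3.0 × 10^-9 M
Check: s = 3.0 × 10^-9 ≪ 0.76, so the approximation is valid.

s ≈ 3.0 × 10^-9 M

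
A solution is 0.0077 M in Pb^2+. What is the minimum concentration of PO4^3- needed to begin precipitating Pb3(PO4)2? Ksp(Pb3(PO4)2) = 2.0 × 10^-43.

[PO4^3-] ≈ 6.6 x 10^-19 M

Pb3(PO4)2(s) ⇌ 3 Pb^2+ + 2 PO4^3-
Ksp = [Pb^2+]^3[PO4^3-]^2
Precipitation begins when Q = Ksp. With [Pb^2+] = 0.0077 M:
2.0 × 10^-43 = (0.0077)^3 × [PO4^3-]^2
[PO4^3-] = (2.0 × 10^-43 / 4.57 x 10^-7)^(1/2) = 6.6 x 10^-19 M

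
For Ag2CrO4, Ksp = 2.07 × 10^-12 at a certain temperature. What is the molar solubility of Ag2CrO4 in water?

Ag2CrO4(s) <=> 2 Ag^+(aq) + CrO4^2-(aq)
Ksp = [Ag^+]^2[CrO4^2-]
Let s = molar solubility. Then [Ag^+] = 2s and [CrO4^2-] = s.
Ksp = (2s)^2s = 4s^3
s^3 = 2.07 × 10^-12 / 4, so s = 8.03 x 10^-5 M

s ≈ 8.03e-5 M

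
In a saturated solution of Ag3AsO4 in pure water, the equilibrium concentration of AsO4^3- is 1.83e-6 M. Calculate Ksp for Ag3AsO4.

Ksp ≈ 3.03e-22

Ag3AsO4(s) ⇌ 3 Ag^+(aq) + AsO4^3-(aq)
Stoichiometry gives [Ag^+] = (3/1)[AsO4^3-] = 5.490 x 10^-6 M.
Ksp = [Ag^+]^3[AsO4^3-]
Ksp = (5.490 × 10^-6)^3 × 1.83 x 10^-6 = 3.03 × 10^-22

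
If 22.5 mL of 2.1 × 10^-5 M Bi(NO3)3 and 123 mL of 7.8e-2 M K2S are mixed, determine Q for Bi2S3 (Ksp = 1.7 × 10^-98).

3.0 x 10^-15

Total volume = 22.5 + 123 = 145.5 mL.
[Bi^3+] = 2.1 x 10^-5 × (22.5/145.5) = 3.25 × 10^-6 M
[S^2-] = 7.8 × 10^-2 × (123/145.5) = 6.59 × 10^-2 M
Bi2S3(s) ⇌ 2 Bi^3+ + 3 S^2-, so Q = [Bi^3+]^2[S^2-]^3
Q = (3.25 × 10^-6)^2(6.59 × 10^-2)^3 = 3.0 x 10^-15
Q > Ksp, so Bi2S3 will precipitate.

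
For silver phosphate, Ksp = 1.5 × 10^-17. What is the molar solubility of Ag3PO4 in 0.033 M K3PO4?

s = 2.6 x 10^-6 M

Ag3PO4(s) ⇌ 3 Ag^+(aq) + PO4^3-(aq)
Ksp = [Ag^+]^3[PO4^3-]
Let s be the molar solubility in this solution. [Ag^+] = 3s, [PO4^3-] = 0.033 + s ≈ 0.033 (common-ion effect: PO4^3- is already 0.033 M).
Ksp ≈ (3s)^3 × 0.033
s = 2.6 × 10^-6 M
Check: s = 2.6 x 10^-6 ≪ 0.033, so the approximation is valid.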